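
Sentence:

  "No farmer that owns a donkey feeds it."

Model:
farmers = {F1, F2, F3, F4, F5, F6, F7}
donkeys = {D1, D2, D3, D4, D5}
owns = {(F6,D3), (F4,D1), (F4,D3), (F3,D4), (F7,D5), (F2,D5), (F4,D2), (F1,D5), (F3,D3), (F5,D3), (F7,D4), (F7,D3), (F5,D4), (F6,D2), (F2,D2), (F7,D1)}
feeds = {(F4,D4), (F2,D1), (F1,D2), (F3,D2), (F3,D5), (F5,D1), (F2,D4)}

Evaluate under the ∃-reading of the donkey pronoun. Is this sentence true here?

"it" takes "a donkey" as antecedent — a donkey pronoun bound across the clause boundary.
Truth condition: for no (f,d) with owns(f,d) does feeds(f,d) hold.
Restrictor pairs — does the scope hold? (F1,D5):fails  (F2,D2):fails  (F2,D5):fails  (F3,D3):fails  (F3,D4):fails  (F4,D1):fails  (F4,D2):fails  (F4,D3):fails  (F5,D3):fails  (F5,D4):fails  (F6,D2):fails  (F6,D3):fails  (F7,D1):fails  (F7,D3):fails  (F7,D4):fails  (F7,D5):fails
Scope holds for no restrictor pair, so the sentence is true.

True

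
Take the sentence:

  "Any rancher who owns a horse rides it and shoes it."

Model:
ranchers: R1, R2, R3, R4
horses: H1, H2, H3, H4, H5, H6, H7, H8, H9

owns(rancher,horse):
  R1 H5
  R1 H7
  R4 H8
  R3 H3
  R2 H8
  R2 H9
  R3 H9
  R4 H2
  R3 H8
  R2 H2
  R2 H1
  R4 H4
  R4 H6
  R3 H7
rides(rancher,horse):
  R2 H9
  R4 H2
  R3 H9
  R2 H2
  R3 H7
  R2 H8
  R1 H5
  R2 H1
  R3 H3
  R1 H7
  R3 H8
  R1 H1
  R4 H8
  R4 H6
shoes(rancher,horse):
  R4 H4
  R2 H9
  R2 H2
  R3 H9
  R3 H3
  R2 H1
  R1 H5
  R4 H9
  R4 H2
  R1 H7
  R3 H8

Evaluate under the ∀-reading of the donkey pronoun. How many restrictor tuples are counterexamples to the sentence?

5

"it" takes "a horse" as antecedent — a donkey pronoun bound across the clause boundary.
Strong reading: for every (r,h) with owns(r,h), rides(r,h) ∧ shoes(r,h).
Restrictor pairs: (R1,H5) ✓  (R1,H7) ✓  (R2,H1) ✓  (R2,H2) ✓  (R2,H8) ✗  (R2,H9) ✓  (R3,H3) ✓  (R3,H7) ✗  (R3,H8) ✓  (R3,H9) ✓  (R4,H2) ✓  (R4,H4) ✗  (R4,H6) ✗  (R4,H8) ✗
Counterexamples (restrictor pairs failing the scope): 5.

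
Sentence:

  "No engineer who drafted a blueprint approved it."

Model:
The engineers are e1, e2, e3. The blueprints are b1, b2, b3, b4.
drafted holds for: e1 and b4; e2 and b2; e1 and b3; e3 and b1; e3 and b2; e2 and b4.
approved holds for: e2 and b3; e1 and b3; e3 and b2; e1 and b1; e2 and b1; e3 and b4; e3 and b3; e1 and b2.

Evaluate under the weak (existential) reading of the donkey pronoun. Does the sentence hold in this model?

"it" takes "a blueprint" as antecedent — a donkey pronoun bound across the clause boundary.
Truth condition: for no (e,b) with drafted(e,b) does approved(e,b) hold.
Restrictor pairs — does the scope hold? (e1,b3):holds  (e1,b4):fails  (e2,b2):fails  (e2,b4):fails  (e3,b1):fails  (e3,b2):holds
Scope holds for 2 pair(s), so the sentence is false.

False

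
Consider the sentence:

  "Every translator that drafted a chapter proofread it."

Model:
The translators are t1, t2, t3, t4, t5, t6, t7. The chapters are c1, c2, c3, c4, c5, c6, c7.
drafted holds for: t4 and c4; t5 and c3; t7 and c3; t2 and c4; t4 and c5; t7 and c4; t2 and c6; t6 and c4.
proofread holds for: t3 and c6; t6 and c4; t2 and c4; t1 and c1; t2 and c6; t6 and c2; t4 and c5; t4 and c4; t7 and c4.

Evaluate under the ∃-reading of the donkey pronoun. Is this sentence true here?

"it" takes "a chapter" as antecedent — a donkey pronoun bound across the clause boundary.
Weak reading: every translator t with some drafted-chapter has at least one drafted-chapter c such that proofread(t,c).
Per translator: t2:✓  t4:✓  t5:✗  t6:✓  t7:✓
t5 has no witness among its drafted-chapters.

False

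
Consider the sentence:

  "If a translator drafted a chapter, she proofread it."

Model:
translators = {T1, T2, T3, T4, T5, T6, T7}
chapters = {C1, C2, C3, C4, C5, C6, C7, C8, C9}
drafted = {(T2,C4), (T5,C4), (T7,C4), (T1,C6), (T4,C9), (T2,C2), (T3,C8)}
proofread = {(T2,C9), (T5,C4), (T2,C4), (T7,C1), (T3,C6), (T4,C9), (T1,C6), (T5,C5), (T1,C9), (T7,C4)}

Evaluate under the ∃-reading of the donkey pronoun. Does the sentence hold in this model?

"it" takes "a chapter" as antecedent — a donkey pronoun bound across the clause boundary.
Weak reading: every translator t with some drafted-chapter has at least one drafted-chapter c such that proofread(t,c).
Per translator: T1:✓  T2:✓  T3:✗  T4:✓  T5:✓  T7:✓
T3 has no witness among its drafted-chapters.

False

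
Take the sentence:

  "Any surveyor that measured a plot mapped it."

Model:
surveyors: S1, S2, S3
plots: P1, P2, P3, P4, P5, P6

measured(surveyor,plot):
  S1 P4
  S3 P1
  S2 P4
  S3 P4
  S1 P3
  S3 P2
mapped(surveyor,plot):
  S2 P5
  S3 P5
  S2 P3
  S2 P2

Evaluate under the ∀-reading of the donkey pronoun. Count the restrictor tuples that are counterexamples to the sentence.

6

"it" takes "a plot" as antecedent — a donkey pronoun bound across the clause boundary.
Strong reading: for every (s,p) with measured(s,p), mapped(s,p).
Restrictor pairs: (S1,P3) ✗  (S1,P4) ✗  (S2,P4) ✗  (S3,P1) ✗  (S3,P2) ✗  (S3,P4) ✗
Counterexamples (restrictor pairs failing the scope): 6.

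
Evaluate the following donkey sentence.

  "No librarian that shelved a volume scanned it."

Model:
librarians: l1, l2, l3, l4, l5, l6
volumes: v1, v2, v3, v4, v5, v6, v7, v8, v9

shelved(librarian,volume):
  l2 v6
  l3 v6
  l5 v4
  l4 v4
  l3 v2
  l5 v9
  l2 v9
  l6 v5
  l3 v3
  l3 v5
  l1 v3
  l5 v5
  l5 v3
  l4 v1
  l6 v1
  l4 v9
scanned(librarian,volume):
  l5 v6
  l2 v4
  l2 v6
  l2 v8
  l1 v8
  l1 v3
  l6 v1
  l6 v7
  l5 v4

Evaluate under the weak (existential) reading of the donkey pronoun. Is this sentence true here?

False

"it" takes "a volume" as antecedent — a donkey pronoun bound across the clause boundary.
Truth condition: for no (l,v) with shelved(l,v) does scanned(l,v) hold.
Restrictor pairs — does the scope hold? (l1,v3):holds  (l2,v6):holds  (l2,v9):fails  (l3,v2):fails  (l3,v3):fails  (l3,v5):fails  (l3,v6):fails  (l4,v1):fails  (l4,v4):fails  (l4,v9):fails  (l5,v3):fails  (l5,v4):holds  (l5,v5):fails  (l5,v9):fails  (l6,v1):holds  (l6,v5):fails
Scope holds for 4 pair(s), so the sentence is false.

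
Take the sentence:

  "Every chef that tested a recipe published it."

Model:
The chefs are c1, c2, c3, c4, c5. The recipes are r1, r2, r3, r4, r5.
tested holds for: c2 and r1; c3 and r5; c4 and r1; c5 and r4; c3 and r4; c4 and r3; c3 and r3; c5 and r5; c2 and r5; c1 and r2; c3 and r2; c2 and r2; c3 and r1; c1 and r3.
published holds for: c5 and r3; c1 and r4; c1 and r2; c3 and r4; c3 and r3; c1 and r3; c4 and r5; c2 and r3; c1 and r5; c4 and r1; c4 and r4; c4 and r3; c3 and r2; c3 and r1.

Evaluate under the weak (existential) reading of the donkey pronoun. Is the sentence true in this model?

False

"it" takes "a recipe" as antecedent — a donkey pronoun bound across the clause boundary.
Weak reading: every chef c with some tested-recipe has at least one tested-recipe r such that published(c,r).
Per chef: c1:✓  c2:✗  c3:✓  c4:✓  c5:✗
c2 has no witness among its tested-recipes.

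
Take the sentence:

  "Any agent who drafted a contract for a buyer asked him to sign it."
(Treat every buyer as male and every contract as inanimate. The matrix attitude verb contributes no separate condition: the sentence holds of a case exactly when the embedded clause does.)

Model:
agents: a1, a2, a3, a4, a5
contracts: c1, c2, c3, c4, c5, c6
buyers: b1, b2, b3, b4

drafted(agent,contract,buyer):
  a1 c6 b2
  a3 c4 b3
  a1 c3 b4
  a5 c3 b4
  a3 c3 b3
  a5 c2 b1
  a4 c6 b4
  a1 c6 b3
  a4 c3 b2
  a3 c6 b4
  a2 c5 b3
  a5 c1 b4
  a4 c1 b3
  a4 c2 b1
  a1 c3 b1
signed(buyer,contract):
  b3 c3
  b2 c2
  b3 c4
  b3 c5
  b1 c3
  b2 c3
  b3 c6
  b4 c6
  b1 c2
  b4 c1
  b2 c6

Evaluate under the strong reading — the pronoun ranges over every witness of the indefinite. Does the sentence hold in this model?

"him" takes "a buyer" as antecedent and "it" takes "a contract"; both are donkey pronouns co-varying with the restrictor.
Strong reading: for every (a,c,b) with drafted(a,c,b), signed(b,c).
Restrictor triples: (a1,c3,b1)→signed(b1,c3) ✓  (a1,c3,b4)→signed(b4,c3) ✗  (a1,c6,b2)→signed(b2,c6) ✓  (a1,c6,b3)→signed(b3,c6) ✓  (a2,c5,b3)→signed(b3,c5) ✓  (a3,c3,b3)→signed(b3,c3) ✓  (a3,c4,b3)→signed(b3,c4) ✓  (a3,c6,b4)→signed(b4,c6) ✓  (a4,c1,b3)→signed(b3,c1) ✗  (a4,c2,b1)→signed(b1,c2) ✓  (a4,c3,b2)→signed(b2,c3) ✓  (a4,c6,b4)→signed(b4,c6) ✓  (a5,c1,b4)→signed(b4,c1) ✓  (a5,c2,b1)→signed(b1,c2) ✓  (a5,c3,b4)→signed(b4,c3) ✗
Counterexample: (a1,c3,b4) — signed(b4,c3) does not hold.

False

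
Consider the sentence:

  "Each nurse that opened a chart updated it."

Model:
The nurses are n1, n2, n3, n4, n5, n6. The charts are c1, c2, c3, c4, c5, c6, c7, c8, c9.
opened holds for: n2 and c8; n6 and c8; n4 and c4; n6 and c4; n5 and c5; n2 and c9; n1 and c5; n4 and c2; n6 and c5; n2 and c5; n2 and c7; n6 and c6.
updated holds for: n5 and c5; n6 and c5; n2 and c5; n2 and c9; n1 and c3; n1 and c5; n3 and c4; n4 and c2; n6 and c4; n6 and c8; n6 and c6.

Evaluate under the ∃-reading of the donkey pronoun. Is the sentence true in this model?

True

"it" takes "a chart" as antecedent — a donkey pronoun bound across the clause boundary.
Weak reading: every nurse n with some opened-chart has at least one opened-chart c such that updated(n,c).
Per nurse: n1:✓  n2:✓  n4:✓  n5:✓  n6:✓
Every nurse in the restrictor has a witness.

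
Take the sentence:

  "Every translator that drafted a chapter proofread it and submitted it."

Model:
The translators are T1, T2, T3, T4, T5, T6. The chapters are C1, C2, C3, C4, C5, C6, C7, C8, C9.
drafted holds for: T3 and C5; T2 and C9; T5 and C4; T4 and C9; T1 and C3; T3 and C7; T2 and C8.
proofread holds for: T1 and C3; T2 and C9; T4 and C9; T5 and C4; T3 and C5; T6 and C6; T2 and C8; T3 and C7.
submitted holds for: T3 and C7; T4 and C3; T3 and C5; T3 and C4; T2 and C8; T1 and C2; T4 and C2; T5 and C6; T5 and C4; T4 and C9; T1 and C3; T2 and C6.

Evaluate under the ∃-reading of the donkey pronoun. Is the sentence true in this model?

"it" takes "a chapter" as antecedent — a donkey pronoun bound across the clause boundary.
Weak reading: every translator t with some drafted-chapter has at least one drafted-chapter c such that proofread(t,c) ∧ submitted(t,c).
Per translator: T1:✓  T2:✓  T3:✓  T4:✓  T5:✓
Every translator in the restrictor has a witness.

True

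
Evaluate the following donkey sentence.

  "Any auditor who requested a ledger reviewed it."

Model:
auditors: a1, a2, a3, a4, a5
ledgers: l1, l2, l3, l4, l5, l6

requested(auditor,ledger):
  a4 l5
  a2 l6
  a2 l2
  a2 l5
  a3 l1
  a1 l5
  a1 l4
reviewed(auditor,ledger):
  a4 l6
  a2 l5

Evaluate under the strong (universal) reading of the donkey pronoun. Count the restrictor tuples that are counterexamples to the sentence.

"it" takes "a ledger" as antecedent — a donkey pronoun bound across the clause boundary.
Strong reading: for every (a,l) with requested(a,l), reviewed(a,l).
Restrictor pairs: (a1,l4) ✗  (a1,l5) ✗  (a2,l2) ✗  (a2,l5) ✓  (a2,l6) ✗  (a3,l1) ✗  (a4,l5) ✗
Counterexamples (restrictor pairs failing the scope): 6.

6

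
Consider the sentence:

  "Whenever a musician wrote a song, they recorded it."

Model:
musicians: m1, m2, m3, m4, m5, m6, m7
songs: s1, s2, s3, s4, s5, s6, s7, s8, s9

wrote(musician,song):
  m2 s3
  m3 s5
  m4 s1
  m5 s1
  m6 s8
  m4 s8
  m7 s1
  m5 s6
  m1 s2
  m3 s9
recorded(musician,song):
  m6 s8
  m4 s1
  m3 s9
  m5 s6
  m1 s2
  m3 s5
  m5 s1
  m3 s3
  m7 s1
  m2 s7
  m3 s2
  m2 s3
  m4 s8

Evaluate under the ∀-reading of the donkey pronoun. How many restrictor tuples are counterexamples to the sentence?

"it" takes "a song" as antecedent — a donkey pronoun bound across the clause boundary.
Strong reading: for every (m,s) with wrote(m,s), recorded(m,s).
Restrictor pairs: (m1,s2) ✓  (m2,s3) ✓  (m3,s5) ✓  (m3,s9) ✓  (m4,s1) ✓  (m4,s8) ✓  (m5,s1) ✓  (m5,s6) ✓  (m6,s8) ✓  (m7,s1) ✓
Counterexamples (restrictor pairs failing the scope): 0.

0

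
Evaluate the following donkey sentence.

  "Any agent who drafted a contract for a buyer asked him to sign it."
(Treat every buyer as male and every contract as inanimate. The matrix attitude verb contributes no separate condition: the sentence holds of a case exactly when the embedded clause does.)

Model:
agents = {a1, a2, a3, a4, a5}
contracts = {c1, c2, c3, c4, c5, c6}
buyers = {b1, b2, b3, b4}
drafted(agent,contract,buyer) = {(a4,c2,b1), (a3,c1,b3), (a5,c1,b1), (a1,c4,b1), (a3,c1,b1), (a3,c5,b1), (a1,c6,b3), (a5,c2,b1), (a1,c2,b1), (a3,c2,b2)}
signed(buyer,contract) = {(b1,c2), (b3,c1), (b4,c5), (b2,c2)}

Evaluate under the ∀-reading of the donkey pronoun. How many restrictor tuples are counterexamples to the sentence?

5

"him" takes "a buyer" as antecedent and "it" takes "a contract"; both are donkey pronouns co-varying with the restrictor.
Strong reading: for every (a,c,b) with drafted(a,c,b), signed(b,c).
Restrictor triples: (a1,c2,b1)→signed(b1,c2) ✓  (a1,c4,b1)→signed(b1,c4) ✗  (a1,c6,b3)→signed(b3,c6) ✗  (a3,c1,b1)→signed(b1,c1) ✗  (a3,c1,b3)→signed(b3,c1) ✓  (a3,c2,b2)→signed(b2,c2) ✓  (a3,c5,b1)→signed(b1,c5) ✗  (a4,c2,b1)→signed(b1,c2) ✓  (a5,c1,b1)→signed(b1,c1) ✗  (a5,c2,b1)→signed(b1,c2) ✓
Counterexamples (restrictor triples failing the scope): 5.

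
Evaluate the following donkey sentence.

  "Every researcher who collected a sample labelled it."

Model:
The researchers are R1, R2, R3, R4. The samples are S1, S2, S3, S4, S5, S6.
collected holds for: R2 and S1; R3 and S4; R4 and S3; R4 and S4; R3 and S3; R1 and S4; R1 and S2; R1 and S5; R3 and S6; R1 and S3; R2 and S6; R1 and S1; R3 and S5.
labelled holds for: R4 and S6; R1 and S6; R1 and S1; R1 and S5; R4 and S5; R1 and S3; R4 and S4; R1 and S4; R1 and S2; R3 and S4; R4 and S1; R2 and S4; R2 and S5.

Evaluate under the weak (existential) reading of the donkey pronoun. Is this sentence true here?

"it" takes "a sample" as antecedent — a donkey pronoun bound across the clause boundary.
Weak reading: every researcher r with some collected-sample has at least one collected-sample s such that labelled(r,s).
Per researcher: R1:✓  R2:✗  R3:✓  R4:✓
R2 has no witness among its collected-samples.

False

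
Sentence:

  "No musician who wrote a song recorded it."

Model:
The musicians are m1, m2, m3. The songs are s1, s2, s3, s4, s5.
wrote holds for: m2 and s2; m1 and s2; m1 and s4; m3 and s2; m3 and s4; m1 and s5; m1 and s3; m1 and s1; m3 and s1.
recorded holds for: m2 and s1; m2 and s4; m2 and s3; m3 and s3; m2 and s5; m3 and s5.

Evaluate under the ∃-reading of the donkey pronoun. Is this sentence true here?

True

"it" takes "a song" as antecedent — a donkey pronoun bound across the clause boundary.
Truth condition: for no (m,s) with wrote(m,s) does recorded(m,s) hold.
Restrictor pairs — does the scope hold? (m1,s1):fails  (m1,s2):fails  (m1,s3):fails  (m1,s4):fails  (m1,s5):fails  (m2,s2):fails  (m3,s1):fails  (m3,s2):fails  (m3,s4):fails
Scope holds for no restrictor pair, so the sentence is true.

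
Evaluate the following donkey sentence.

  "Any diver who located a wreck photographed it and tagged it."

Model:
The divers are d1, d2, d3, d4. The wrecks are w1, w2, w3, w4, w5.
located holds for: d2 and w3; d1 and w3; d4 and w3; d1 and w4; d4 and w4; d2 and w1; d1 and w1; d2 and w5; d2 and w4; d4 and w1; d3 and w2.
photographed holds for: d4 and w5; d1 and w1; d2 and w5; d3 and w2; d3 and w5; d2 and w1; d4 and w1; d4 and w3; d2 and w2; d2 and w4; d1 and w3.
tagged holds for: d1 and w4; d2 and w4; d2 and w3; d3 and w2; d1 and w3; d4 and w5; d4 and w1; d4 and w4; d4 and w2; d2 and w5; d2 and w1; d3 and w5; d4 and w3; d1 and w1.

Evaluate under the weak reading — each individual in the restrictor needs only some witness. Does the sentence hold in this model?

"it" takes "a wreck" as antecedent — a donkey pronoun bound across the clause boundary.
Weak reading: every diver d with some located-wreck has at least one located-wreck w such that photographed(d,w) ∧ tagged(d,w).
Per diver: d1:✓  d2:✓  d3:✓  d4:✓
Every diver in the restrictor has a witness.

True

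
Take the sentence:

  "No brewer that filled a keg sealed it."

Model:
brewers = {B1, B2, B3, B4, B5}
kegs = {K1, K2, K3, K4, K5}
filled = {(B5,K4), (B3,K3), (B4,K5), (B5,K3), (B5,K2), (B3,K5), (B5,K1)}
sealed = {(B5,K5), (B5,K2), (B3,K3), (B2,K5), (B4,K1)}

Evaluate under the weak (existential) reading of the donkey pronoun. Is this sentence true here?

"it" takes "a keg" as antecedent — a donkey pronoun bound across the clause boundary.
Truth condition: for no (b,k) with filled(b,k) does sealed(b,k) hold.
Restrictor pairs — does the scope hold? (B3,K3):holds  (B3,K5):fails  (B4,K5):fails  (B5,K1):fails  (B5,K2):holds  (B5,K3):fails  (B5,K4):fails
Scope holds for 2 pair(s), so the sentence is false.

False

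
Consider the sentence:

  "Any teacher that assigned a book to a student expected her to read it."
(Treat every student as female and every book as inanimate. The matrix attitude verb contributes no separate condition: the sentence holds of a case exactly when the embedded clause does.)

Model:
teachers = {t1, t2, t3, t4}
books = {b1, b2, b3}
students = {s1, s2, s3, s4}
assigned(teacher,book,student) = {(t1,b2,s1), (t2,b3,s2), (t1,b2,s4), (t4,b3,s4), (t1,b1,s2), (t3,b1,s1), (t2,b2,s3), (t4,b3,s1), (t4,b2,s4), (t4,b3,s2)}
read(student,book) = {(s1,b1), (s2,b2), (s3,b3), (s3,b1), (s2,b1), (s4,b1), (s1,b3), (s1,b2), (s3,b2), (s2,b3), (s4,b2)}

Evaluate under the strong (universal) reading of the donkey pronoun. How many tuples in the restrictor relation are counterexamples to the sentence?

1

"her" takes "a student" as antecedent and "it" takes "a book"; both are donkey pronouns co-varying with the restrictor.
Strong reading: for every (t,b,s) with assigned(t,b,s), read(s,b).
Restrictor triples: (t1,b1,s2)→read(s2,b1) ✓  (t1,b2,s1)→read(s1,b2) ✓  (t1,b2,s4)→read(s4,b2) ✓  (t2,b2,s3)→read(s3,b2) ✓  (t2,b3,s2)→read(s2,b3) ✓  (t3,b1,s1)→read(s1,b1) ✓  (t4,b2,s4)→read(s4,b2) ✓  (t4,b3,s1)→read(s1,b3) ✓  (t4,b3,s2)→read(s2,b3) ✓  (t4,b3,s4)→read(s4,b3) ✗
Counterexamples (restrictor triples failing the scope): 1.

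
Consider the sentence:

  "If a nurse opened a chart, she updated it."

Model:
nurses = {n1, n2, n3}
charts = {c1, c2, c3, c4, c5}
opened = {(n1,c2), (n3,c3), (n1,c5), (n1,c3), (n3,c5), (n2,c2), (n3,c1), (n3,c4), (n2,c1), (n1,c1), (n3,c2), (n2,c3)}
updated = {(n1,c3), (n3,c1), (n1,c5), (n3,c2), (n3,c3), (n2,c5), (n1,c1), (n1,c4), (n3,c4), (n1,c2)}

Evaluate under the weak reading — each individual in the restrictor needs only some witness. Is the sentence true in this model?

False

"it" takes "a chart" as antecedent — a donkey pronoun bound across the clause boundary.
Weak reading: every nurse n with some opened-chart has at least one opened-chart c such that updated(n,c).
Per nurse: n1:✓  n2:✗  n3:✓
n2 has no witness among its opened-charts.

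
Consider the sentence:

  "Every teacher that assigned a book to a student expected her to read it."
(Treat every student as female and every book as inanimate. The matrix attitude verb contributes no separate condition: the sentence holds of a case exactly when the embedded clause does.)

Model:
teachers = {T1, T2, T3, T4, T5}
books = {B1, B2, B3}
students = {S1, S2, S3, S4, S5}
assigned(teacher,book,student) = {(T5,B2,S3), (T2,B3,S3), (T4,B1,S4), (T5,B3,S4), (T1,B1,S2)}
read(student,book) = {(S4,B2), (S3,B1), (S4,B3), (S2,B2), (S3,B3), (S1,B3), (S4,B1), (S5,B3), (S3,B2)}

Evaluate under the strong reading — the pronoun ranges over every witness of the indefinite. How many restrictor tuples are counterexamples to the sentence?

"her" takes "a student" as antecedent and "it" takes "a book"; both are donkey pronouns co-varying with the restrictor.
Strong reading: for every (t,b,s) with assigned(t,b,s), read(s,b).
Restrictor triples: (T1,B1,S2)→read(S2,B1) ✗  (T2,B3,S3)→read(S3,B3) ✓  (T4,B1,S4)→read(S4,B1) ✓  (T5,B2,S3)→read(S3,B2) ✓  (T5,B3,S4)→read(S4,B3) ✓
Counterexamples (restrictor triples failing the scope): 1.

1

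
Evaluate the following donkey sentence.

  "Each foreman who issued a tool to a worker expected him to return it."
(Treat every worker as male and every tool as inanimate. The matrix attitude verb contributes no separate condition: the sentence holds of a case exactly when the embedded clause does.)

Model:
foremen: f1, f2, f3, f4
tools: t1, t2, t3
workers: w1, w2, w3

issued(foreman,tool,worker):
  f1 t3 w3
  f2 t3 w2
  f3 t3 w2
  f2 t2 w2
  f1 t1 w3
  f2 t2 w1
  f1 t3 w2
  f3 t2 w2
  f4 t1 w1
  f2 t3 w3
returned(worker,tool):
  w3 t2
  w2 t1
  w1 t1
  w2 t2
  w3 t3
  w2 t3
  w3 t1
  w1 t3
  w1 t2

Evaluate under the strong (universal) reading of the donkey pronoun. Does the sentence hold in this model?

"him" takes "a worker" as antecedent and "it" takes "a tool"; both are donkey pronouns co-varying with the restrictor.
Strong reading: for every (f,t,w) with issued(f,t,w), returned(w,t).
Restrictor triples: (f1,t1,w3)→returned(w3,t1) ✓  (f1,t3,w2)→returned(w2,t3) ✓  (f1,t3,w3)→returned(w3,t3) ✓  (f2,t2,w1)→returned(w1,t2) ✓  (f2,t2,w2)→returned(w2,t2) ✓  (f2,t3,w2)→returned(w2,t3) ✓  (f2,t3,w3)→returned(w3,t3) ✓  (f3,t2,w2)→returned(w2,t2) ✓  (f3,t3,w2)→returned(w2,t3) ✓  (f4,t1,w1)→returned(w1,t1) ✓
Every restrictor triple satisfies the scope.

True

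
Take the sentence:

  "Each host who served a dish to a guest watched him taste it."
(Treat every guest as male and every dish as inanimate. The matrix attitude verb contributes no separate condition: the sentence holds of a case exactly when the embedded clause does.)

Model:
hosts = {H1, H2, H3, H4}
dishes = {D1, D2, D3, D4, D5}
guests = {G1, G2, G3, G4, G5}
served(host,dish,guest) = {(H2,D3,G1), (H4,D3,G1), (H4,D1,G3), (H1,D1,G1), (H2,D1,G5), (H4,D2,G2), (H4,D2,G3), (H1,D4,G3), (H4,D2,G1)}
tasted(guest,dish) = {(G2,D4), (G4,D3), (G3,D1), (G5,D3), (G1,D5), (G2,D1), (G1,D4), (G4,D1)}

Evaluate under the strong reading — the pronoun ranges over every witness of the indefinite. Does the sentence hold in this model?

"him" takes "a guest" as antecedent and "it" takes "a dish"; both are donkey pronouns co-varying with the restrictor.
Strong reading: for every (h,d,g) with served(h,d,g), tasted(g,d).
Restrictor triples: (H1,D1,G1)→tasted(G1,D1) ✗  (H1,D4,G3)→tasted(G3,D4) ✗  (H2,D1,G5)→tasted(G5,D1) ✗  (H2,D3,G1)→tasted(G1,D3) ✗  (H4,D1,G3)→tasted(G3,D1) ✓  (H4,D2,G1)→tasted(G1,D2) ✗  (H4,D2,G2)→tasted(G2,D2) ✗  (H4,D2,G3)→tasted(G3,D2) ✗  (H4,D3,G1)→tasted(G1,D3) ✗
Counterexample: (H1,D1,G1) — tasted(G1,D1) does not hold.

False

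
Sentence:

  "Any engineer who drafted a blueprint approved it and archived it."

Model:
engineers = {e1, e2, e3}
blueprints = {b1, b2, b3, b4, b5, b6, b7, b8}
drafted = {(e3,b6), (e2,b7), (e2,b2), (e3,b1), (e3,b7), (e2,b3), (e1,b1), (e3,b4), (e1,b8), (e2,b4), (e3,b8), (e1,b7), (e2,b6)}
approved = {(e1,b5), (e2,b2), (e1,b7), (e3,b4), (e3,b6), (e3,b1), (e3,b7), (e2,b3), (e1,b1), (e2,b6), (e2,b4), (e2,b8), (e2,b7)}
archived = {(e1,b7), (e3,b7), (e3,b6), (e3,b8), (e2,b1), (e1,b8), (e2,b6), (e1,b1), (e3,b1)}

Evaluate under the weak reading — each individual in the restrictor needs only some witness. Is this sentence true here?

True

"it" takes "a blueprint" as antecedent — a donkey pronoun bound across the clause boundary.
Weak reading: every engineer e with some drafted-blueprint has at least one drafted-blueprint b such that approved(e,b) ∧ archived(e,b).
Per engineer: e1:✓  e2:✓  e3:✓
Every engineer in the restrictor has a witness.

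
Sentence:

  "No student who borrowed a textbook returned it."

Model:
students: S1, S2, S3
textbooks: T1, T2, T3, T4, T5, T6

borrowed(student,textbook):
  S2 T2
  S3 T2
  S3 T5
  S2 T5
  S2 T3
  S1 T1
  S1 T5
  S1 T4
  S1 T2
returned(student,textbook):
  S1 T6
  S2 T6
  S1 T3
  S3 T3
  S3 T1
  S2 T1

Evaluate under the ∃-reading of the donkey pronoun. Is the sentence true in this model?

True

"it" takes "a textbook" as antecedent — a donkey pronoun bound across the clause boundary.
Truth condition: for no (s,t) with borrowed(s,t) does returned(s,t) hold.
Restrictor pairs — does the scope hold? (S1,T1):fails  (S1,T2):fails  (S1,T4):fails  (S1,T5):fails  (S2,T2):fails  (S2,T3):fails  (S2,T5):fails  (S3,T2):fails  (S3,T5):fails
Scope holds for no restrictor pair, so the sentence is true.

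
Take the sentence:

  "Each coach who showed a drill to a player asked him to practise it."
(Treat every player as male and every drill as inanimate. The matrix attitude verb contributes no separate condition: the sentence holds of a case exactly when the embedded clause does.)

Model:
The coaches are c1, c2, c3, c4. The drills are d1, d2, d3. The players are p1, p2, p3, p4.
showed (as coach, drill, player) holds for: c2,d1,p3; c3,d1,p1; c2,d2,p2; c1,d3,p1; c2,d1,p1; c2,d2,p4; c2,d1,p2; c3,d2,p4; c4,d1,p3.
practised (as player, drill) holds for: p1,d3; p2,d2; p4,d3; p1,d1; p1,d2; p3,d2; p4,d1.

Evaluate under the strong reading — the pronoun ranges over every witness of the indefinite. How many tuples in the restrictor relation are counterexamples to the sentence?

"him" takes "a player" as antecedent and "it" takes "a drill"; both are donkey pronouns co-varying with the restrictor.
Strong reading: for every (c,d,p) with showed(c,d,p), practised(p,d).
Restrictor triples: (c1,d3,p1)→practised(p1,d3) ✓  (c2,d1,p1)→practised(p1,d1) ✓  (c2,d1,p2)→practised(p2,d1) ✗  (c2,d1,p3)→practised(p3,d1) ✗  (c2,d2,p2)→practised(p2,d2) ✓  (c2,d2,p4)→practised(p4,d2) ✗  (c3,d1,p1)→practised(p1,d1) ✓  (c3,d2,p4)→practised(p4,d2) ✗  (c4,d1,p3)→practised(p3,d1) ✗
Counterexamples (restrictor triples failing the scope): 5.

5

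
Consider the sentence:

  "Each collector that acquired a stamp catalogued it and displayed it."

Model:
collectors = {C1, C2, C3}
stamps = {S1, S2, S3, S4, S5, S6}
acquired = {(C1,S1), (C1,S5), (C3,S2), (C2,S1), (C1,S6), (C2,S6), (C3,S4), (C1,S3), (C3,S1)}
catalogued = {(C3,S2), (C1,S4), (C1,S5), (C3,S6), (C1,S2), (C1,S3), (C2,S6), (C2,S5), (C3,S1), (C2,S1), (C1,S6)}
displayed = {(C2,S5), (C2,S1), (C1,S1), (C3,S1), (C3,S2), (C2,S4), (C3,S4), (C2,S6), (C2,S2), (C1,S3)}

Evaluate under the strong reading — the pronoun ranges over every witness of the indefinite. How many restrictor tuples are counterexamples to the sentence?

4

"it" takes "a stamp" as antecedent — a donkey pronoun bound across the clause boundary.
Strong reading: for every (c,s) with acquired(c,s), catalogued(c,s) ∧ displayed(c,s).
Restrictor pairs: (C1,S1) ✗  (C1,S3) ✓  (C1,S5) ✗  (C1,S6) ✗  (C2,S1) ✓  (C2,S6) ✓  (C3,S1) ✓  (C3,S2) ✓  (C3,S4) ✗
Counterexamples (restrictor pairs failing the scope): 4.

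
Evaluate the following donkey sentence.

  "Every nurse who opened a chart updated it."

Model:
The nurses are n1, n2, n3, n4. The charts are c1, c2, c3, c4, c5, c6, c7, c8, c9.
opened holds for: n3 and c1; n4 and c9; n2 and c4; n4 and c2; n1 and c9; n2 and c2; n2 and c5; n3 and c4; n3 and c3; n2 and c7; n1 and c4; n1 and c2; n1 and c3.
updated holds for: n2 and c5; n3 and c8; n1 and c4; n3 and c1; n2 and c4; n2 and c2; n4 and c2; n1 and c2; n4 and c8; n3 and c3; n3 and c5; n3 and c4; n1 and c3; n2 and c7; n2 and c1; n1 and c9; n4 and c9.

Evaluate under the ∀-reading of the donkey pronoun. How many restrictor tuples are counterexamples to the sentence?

0

"it" takes "a chart" as antecedent — a donkey pronoun bound across the clause boundary.
Strong reading: for every (n,c) with opened(n,c), updated(n,c).
Restrictor pairs: (n1,c2) ✓  (n1,c3) ✓  (n1,c4) ✓  (n1,c9) ✓  (n2,c2) ✓  (n2,c4) ✓  (n2,c5) ✓  (n2,c7) ✓  (n3,c1) ✓  (n3,c3) ✓  (n3,c4) ✓  (n4,c2) ✓  (n4,c9) ✓
Counterexamples (restrictor pairs failing the scope): 0.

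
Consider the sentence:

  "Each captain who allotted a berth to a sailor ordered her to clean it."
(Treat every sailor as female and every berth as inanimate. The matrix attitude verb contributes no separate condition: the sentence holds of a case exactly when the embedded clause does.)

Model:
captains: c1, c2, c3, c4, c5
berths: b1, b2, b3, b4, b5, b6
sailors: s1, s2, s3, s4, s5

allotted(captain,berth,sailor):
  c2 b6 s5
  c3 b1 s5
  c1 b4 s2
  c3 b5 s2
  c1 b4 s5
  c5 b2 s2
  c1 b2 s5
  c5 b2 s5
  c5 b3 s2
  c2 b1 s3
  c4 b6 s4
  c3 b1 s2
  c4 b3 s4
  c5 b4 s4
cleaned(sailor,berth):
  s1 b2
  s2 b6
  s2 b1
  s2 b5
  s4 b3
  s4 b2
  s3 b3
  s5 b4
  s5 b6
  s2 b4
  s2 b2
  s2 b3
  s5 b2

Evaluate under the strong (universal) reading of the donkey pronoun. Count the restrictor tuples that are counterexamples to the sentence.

"her" takes "a sailor" as antecedent and "it" takes "a berth"; both are donkey pronouns co-varying with the restrictor.
Strong reading: for every (c,b,s) with allotted(c,b,s), cleaned(s,b).
Restrictor triples: (c1,b2,s5)→cleaned(s5,b2) ✓  (c1,b4,s2)→cleaned(s2,b4) ✓  (c1,b4,s5)→cleaned(s5,b4) ✓  (c2,b1,s3)→cleaned(s3,b1) ✗  (c2,b6,s5)→cleaned(s5,b6) ✓  (c3,b1,s2)→cleaned(s2,b1) ✓  (c3,b1,s5)→cleaned(s5,b1) ✗  (c3,b5,s2)→cleaned(s2,b5) ✓  (c4,b3,s4)→cleaned(s4,b3) ✓  (c4,b6,s4)→cleaned(s4,b6) ✗  (c5,b2,s2)→cleaned(s2,b2) ✓  (c5,b2,s5)→cleaned(s5,b2) ✓  (c5,b3,s2)→cleaned(s2,b3) ✓  (c5,b4,s4)→cleaned(s4,b4) ✗
Counterexamples (restrictor triples failing the scope): 4.

4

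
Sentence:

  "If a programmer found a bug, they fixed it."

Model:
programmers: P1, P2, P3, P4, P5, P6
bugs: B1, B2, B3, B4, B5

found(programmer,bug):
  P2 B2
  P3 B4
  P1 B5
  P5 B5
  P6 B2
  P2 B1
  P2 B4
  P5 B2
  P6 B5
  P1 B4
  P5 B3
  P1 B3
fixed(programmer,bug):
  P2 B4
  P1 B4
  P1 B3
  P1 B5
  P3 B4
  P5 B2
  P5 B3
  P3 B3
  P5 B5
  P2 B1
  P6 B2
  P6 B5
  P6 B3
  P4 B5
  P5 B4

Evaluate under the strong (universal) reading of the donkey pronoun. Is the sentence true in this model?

"it" takes "a bug" as antecedent — a donkey pronoun bound across the clause boundary.
Strong reading: for every (p,b) with found(p,b), fixed(p,b).
Restrictor pairs: (P1,B3) ✓  (P1,B4) ✓  (P1,B5) ✓  (P2,B1) ✓  (P2,B2) ✗  (P2,B4) ✓  (P3,B4) ✓  (P5,B2) ✓  (P5,B3) ✓  (P5,B5) ✓  (P6,B2) ✓  (P6,B5) ✓
Counterexample: (P2,B2) is in found but fails the scope.

False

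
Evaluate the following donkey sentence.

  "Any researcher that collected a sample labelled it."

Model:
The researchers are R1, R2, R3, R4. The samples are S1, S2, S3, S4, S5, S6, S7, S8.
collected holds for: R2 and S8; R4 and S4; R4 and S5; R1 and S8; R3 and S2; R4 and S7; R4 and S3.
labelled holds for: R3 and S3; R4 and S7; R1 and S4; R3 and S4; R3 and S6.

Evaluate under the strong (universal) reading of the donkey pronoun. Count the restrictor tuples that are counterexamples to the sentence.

"it" takes "a sample" as antecedent — a donkey pronoun bound across the clause boundary.
Strong reading: for every (r,s) with collected(r,s), labelled(r,s).
Restrictor pairs: (R1,S8) ✗  (R2,S8) ✗  (R3,S2) ✗  (R4,S3) ✗  (R4,S4) ✗  (R4,S5) ✗  (R4,S7) ✓
Counterexamples (restrictor pairs failing the scope): 6.

6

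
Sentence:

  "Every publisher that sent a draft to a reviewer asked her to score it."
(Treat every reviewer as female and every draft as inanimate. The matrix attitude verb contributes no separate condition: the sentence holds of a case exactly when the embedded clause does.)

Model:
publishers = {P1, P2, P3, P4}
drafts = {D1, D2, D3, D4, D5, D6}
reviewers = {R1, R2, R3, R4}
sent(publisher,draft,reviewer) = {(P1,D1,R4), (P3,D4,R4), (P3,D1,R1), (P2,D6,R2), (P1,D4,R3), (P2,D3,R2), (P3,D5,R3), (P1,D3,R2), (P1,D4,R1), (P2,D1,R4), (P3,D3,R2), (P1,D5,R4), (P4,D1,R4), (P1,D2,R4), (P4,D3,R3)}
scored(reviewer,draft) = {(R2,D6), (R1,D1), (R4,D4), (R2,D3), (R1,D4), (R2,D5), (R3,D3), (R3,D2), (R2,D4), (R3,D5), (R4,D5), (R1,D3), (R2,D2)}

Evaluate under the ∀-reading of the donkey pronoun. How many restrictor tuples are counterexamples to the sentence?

"her" takes "a reviewer" as antecedent and "it" takes "a draft"; both are donkey pronouns co-varying with the restrictor.
Strong reading: for every (p,d,r) with sent(p,d,r), scored(r,d).
Restrictor triples: (P1,D1,R4)→scored(R4,D1) ✗  (P1,D2,R4)→scored(R4,D2) ✗  (P1,D3,R2)→scored(R2,D3) ✓  (P1,D4,R1)→scored(R1,D4) ✓  (P1,D4,R3)→scored(R3,D4) ✗  (P1,D5,R4)→scored(R4,D5) ✓  (P2,D1,R4)→scored(R4,D1) ✗  (P2,D3,R2)→scored(R2,D3) ✓  (P2,D6,R2)→scored(R2,D6) ✓  (P3,D1,R1)→scored(R1,D1) ✓  (P3,D3,R2)→scored(R2,D3) ✓  (P3,D4,R4)→scored(R4,D4) ✓  (P3,D5,R3)→scored(R3,D5) ✓  (P4,D1,R4)→scored(R4,D1) ✗  (P4,D3,R3)→scored(R3,D3) ✓
Counterexamples (restrictor triples failing the scope): 5.

5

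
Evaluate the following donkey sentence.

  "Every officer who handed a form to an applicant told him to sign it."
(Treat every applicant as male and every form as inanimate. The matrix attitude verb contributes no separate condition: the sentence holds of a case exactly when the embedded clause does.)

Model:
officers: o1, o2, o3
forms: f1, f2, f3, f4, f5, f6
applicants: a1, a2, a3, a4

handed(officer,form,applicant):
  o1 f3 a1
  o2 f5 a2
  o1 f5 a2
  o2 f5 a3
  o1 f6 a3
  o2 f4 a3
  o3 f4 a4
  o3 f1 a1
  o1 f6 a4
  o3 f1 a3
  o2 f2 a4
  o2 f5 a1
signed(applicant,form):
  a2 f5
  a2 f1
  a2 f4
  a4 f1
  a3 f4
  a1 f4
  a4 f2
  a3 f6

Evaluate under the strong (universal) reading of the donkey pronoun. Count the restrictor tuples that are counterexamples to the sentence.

"him" takes "an applicant" as antecedent and "it" takes "a form"; both are donkey pronouns co-varying with the restrictor.
Strong reading: for every (o,f,a) with handed(o,f,a), signed(a,f).
Restrictor triples: (o1,f3,a1)→signed(a1,f3) ✗  (o1,f5,a2)→signed(a2,f5) ✓  (o1,f6,a3)→signed(a3,f6) ✓  (o1,f6,a4)→signed(a4,f6) ✗  (o2,f2,a4)→signed(a4,f2) ✓  (o2,f4,a3)→signed(a3,f4) ✓  (o2,f5,a1)→signed(a1,f5) ✗  (o2,f5,a2)→signed(a2,f5) ✓  (o2,f5,a3)→signed(a3,f5) ✗  (o3,f1,a1)→signed(a1,f1) ✗  (o3,f1,a3)→signed(a3,f1) ✗  (o3,f4,a4)→signed(a4,f4) ✗
Counterexamples (restrictor triples failing the scope): 7.

7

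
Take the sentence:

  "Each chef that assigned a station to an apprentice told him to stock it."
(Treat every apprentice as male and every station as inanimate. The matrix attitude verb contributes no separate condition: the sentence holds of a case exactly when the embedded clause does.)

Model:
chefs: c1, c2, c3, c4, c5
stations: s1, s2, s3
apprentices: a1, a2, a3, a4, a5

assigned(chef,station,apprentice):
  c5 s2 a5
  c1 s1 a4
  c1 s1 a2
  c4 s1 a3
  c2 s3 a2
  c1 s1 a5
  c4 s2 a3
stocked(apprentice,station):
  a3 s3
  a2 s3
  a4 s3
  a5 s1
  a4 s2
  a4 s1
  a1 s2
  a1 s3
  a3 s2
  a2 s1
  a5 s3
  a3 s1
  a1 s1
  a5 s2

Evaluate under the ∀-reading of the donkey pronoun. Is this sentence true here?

True

"him" takes "an apprentice" as antecedent and "it" takes "a station"; both are donkey pronouns co-varying with the restrictor.
Strong reading: for every (c,s,a) with assigned(c,s,a), stocked(a,s).
Restrictor triples: (c1,s1,a2)→stocked(a2,s1) ✓  (c1,s1,a4)→stocked(a4,s1) ✓  (c1,s1,a5)→stocked(a5,s1) ✓  (c2,s3,a2)→stocked(a2,s3) ✓  (c4,s1,a3)→stocked(a3,s1) ✓  (c4,s2,a3)→stocked(a3,s2) ✓  (c5,s2,a5)→stocked(a5,s2) ✓
Every restrictor triple satisfies the scope.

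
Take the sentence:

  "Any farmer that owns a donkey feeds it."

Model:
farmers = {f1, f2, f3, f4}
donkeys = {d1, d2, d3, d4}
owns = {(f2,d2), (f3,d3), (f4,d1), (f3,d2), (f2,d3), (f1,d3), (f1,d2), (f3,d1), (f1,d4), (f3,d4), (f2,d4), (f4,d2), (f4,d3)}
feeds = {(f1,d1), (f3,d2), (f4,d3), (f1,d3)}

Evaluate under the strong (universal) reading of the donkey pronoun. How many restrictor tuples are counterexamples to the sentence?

10

"it" takes "a donkey" as antecedent — a donkey pronoun bound across the clause boundary.
Strong reading: for every (f,d) with owns(f,d), feeds(f,d).
Restrictor pairs: (f1,d2) ✗  (f1,d3) ✓  (f1,d4) ✗  (f2,d2) ✗  (f2,d3) ✗  (f2,d4) ✗  (f3,d1) ✗  (f3,d2) ✓  (f3,d3) ✗  (f3,d4) ✗  (f4,d1) ✗  (f4,d2) ✗  (f4,d3) ✓
Counterexamples (restrictor pairs failing the scope): 10.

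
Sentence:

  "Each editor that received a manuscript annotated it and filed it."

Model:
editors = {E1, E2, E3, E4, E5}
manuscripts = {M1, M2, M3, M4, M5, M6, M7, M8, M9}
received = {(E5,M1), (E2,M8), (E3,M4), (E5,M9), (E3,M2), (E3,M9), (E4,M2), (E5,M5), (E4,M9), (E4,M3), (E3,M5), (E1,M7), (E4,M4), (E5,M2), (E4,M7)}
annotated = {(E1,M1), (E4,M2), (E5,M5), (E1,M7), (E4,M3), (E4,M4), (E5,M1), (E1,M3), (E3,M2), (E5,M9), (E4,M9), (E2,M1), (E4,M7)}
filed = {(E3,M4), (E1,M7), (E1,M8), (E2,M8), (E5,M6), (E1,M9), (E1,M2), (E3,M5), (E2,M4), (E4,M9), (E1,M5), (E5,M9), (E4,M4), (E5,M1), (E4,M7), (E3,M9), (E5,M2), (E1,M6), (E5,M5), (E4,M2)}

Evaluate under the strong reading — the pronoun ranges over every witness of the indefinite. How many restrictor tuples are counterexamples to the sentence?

"it" takes "a manuscript" as antecedent — a donkey pronoun bound across the clause boundary.
Strong reading: for every (e,m) with received(e,m), annotated(e,m) ∧ filed(e,m).
Restrictor pairs: (E1,M7) ✓  (E2,M8) ✗  (E3,M2) ✗  (E3,M4) ✗  (E3,M5) ✗  (E3,M9) ✗  (E4,M2) ✓  (E4,M3) ✗  (E4,M4) ✓  (E4,M7) ✓  (E4,M9) ✓  (E5,M1) ✓  (E5,M2) ✗  (E5,M5) ✓  (E5,M9) ✓
Counterexamples (restrictor pairs failing the scope): 7.

7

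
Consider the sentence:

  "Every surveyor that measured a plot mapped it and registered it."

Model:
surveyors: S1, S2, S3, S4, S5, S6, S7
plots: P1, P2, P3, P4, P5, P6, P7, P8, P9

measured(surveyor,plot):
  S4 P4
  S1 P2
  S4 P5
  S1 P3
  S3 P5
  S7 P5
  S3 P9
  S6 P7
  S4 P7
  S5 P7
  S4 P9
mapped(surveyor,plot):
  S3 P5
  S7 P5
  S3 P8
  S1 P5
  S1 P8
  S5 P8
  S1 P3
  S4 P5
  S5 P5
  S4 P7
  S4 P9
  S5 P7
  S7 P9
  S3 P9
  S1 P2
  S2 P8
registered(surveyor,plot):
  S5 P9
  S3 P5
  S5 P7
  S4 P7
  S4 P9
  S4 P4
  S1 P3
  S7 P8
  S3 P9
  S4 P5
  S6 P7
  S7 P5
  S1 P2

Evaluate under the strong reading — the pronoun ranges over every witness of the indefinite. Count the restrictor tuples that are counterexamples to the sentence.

"it" takes "a plot" as antecedent — a donkey pronoun bound across the clause boundary.
Strong reading: for every (s,p) with measured(s,p), mapped(s,p) ∧ registered(s,p).
Restrictor pairs: (S1,P2) ✓  (S1,P3) ✓  (S3,P5) ✓  (S3,P9) ✓  (S4,P4) ✗  (S4,P5) ✓  (S4,P7) ✓  (S4,P9) ✓  (S5,P7) ✓  (S6,P7) ✗  (S7,P5) ✓
Counterexamples (restrictor pairs failing the scope): 2.

2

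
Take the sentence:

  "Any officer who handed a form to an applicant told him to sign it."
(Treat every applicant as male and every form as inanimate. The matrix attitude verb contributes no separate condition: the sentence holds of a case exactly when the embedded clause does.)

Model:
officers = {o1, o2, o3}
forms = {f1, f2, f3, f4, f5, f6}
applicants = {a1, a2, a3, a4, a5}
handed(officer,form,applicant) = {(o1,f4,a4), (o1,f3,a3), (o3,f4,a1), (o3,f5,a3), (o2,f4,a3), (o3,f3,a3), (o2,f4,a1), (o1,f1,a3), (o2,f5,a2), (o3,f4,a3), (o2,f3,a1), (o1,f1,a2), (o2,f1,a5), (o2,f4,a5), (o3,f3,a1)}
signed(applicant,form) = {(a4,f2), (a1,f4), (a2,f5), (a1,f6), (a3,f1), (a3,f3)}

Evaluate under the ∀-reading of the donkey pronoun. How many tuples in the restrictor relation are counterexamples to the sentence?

9

"him" takes "an applicant" as antecedent and "it" takes "a form"; both are donkey pronouns co-varying with the restrictor.
Strong reading: for every (o,f,a) with handed(o,f,a), signed(a,f).
Restrictor triples: (o1,f1,a2)→signed(a2,f1) ✗  (o1,f1,a3)→signed(a3,f1) ✓  (o1,f3,a3)→signed(a3,f3) ✓  (o1,f4,a4)→signed(a4,f4) ✗  (o2,f1,a5)→signed(a5,f1) ✗  (o2,f3,a1)→signed(a1,f3) ✗  (o2,f4,a1)→signed(a1,f4) ✓  (o2,f4,a3)→signed(a3,f4) ✗  (o2,f4,a5)→signed(a5,f4) ✗  (o2,f5,a2)→signed(a2,f5) ✓  (o3,f3,a1)→signed(a1,f3) ✗  (o3,f3,a3)→signed(a3,f3) ✓  (o3,f4,a1)→signed(a1,f4) ✓  (o3,f4,a3)→signed(a3,f4) ✗  (o3,f5,a3)→signed(a3,f5) ✗
Counterexamples (restrictor triples failing the scope): 9.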